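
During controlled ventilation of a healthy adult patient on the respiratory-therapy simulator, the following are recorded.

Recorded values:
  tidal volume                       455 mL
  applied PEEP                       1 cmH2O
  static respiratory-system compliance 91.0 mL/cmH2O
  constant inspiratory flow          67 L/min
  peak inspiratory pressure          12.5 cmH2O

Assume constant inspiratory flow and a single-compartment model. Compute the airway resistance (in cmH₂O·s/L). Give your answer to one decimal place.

5.8

Flow: 67 L/min ÷ 60 = 1.1167 L/s.
Equation of motion (constant flow): PIP = Vt/C + R·V̇ + PEEP.
R·V̇ = PIP − Vt/C − PEEP = 12.5 − 455/91.0 − 1 = 12.5 − 5.0 − 1 = 6.5 cmH2O.
R = 6.5 / 1.1167 = 5.821 cmH2O·s/L.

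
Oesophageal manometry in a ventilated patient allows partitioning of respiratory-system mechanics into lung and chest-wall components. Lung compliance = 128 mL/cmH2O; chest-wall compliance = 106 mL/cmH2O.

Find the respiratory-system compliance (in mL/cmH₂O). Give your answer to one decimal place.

58.0

Lung and chest wall are elastances in series: 1/Crs = 1/CL + 1/Ccw.
1/Crs = 1/128 + 1/106 = 0.01725.
Crs = 57.971 mL/cmH2O.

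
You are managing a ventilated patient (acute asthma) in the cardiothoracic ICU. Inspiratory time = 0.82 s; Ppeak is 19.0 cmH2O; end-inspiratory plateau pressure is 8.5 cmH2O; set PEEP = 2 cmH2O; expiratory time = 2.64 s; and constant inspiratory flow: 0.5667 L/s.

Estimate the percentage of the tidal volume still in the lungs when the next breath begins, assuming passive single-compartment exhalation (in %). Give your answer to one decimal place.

13.6

Vt = flow × Ti = 0.5667 L/s × 0.82 s × 1000 mL/L = 464.69 mL.
R = (PIP − Pplat)/V̇ = (19.0 − 8.5) / 0.5667 = 10.5/0.5667 = 18.528 cmH2O·s/L.
C = Vt/(Pplat − PEEP) = 464.69 / (8.5 − 2) = 464.69/6.5 = 71.491 mL/cmH2O.
τ = R × C = 18.528 × 0.07149 L/cmH2O = 1.325 s.
Fraction remaining at end-expiration = e^(−Te/τ) = e^(−2.64/1.325) = 0.1364 → 13.64%.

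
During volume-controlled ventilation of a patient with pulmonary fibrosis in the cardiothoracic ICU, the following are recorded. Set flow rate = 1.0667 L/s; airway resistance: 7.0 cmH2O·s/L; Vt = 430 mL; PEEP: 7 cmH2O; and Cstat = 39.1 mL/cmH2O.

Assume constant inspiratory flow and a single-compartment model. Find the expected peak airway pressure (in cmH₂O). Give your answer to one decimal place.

Equation of motion (constant flow): PIP = Vt/C + R·V̇ + PEEP.
PIP = 430/39.1 + 7.0×1.0667 + 7 = 10.997 + 7.467 + 7 = 25.464 cmH2O.

25.5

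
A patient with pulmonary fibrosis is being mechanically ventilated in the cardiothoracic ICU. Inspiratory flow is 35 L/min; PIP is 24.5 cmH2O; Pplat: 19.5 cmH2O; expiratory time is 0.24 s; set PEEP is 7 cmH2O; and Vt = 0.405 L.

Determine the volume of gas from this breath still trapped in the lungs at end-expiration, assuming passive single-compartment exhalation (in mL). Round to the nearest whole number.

171

Flow: 35 L/min ÷ 60 = 0.5833 L/s.
R = (PIP − Pplat)/V̇ = (24.5 − 19.5) / 0.5833 = 5.0/0.5833 = 8.572 cmH2O·s/L.
C = Vt/(Pplat − PEEP) = 405.0 / (19.5 − 7) = 405.0/12.5 = 32.4 mL/cmH2O.
τ = R × C = 8.572 × 0.0324 L/cmH2O = 0.2777 s.
Fraction remaining = e^(−Te/τ) = e^(−0.24/0.2777) = 0.4214.
Trapped volume = 405.0 × 0.4214 = 170.67 mL.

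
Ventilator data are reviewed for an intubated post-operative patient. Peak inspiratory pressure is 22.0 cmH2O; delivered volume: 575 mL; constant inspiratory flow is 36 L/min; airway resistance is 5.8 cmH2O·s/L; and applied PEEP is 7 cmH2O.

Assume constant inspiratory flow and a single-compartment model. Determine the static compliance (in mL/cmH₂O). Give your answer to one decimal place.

49.9

Flow: 36 L/min ÷ 60 = 0.6 L/s.
Equation of motion (constant flow): PIP = Vt/C + R·V̇ + PEEP.
Vt/C = PIP − R·V̇ − PEEP = 22.0 − 5.8×0.6 − 7 = 22.0 − 3.48 − 7 = 11.52 cmH2O.
C = Vt / 11.52 = 575 / 11.52 = 49.913 mL/cmH2O.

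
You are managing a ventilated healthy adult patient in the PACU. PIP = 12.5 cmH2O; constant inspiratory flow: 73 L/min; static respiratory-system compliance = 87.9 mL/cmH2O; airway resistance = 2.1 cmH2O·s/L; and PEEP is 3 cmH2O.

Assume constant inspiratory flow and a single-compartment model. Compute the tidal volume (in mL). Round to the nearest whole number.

610

Flow: 73 L/min ÷ 60 = 1.2167 L/s.
Equation of motion (constant flow): PIP = Vt/C + R·V̇ + PEEP.
Vt/C = PIP − R·V̇ − PEEP = 12.5 − 2.555 − 3 = 6.945 cmH2O.
Vt = C × 6.945 = 87.9 × 6.945 = 610.47 mL.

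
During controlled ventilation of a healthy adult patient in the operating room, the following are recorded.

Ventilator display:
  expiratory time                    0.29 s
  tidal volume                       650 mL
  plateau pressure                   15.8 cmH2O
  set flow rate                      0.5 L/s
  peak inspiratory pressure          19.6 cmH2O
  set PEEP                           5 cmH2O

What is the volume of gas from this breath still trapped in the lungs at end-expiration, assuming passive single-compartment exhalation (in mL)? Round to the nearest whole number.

345

R = (PIP − Pplat)/V̇ = (19.6 − 15.8) / 0.5 = 3.8/0.5 = 7.6 cmH2O·s/L.
C = Vt/(Pplat − PEEP) = 650.0 / (15.8 − 5) = 650.0/10.8 = 60.185 mL/cmH2O.
τ = R × C = 7.6 × 0.06019 L/cmH2O = 0.4574 s.
Fraction remaining = e^(−Te/τ) = e^(−0.29/0.4574) = 0.5305.
Trapped volume = 650.0 × 0.5305 = 344.83 mL.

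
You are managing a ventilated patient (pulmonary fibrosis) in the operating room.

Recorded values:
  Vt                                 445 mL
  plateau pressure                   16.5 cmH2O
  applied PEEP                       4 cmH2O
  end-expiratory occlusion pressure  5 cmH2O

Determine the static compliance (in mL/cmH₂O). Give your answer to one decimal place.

End-expiratory occlusion gives total PEEP = 5 cmH2O (intrinsic PEEP = 5 − 4 = 1). Use total PEEP for the elastic gradient.
Cstat = Vt / (Pplat − PEEPtotal) = 445 / (16.5 − 5) = 445 / 11.5 = 38.696 mL/cmH2O.

38.7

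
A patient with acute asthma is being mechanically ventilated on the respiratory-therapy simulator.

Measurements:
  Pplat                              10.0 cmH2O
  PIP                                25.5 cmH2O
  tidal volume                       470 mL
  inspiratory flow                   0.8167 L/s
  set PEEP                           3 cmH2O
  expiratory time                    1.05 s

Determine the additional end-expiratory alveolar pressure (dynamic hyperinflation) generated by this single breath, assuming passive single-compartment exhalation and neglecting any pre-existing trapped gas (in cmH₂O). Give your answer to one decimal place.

3.1

R = (PIP − Pplat)/V̇ = (25.5 − 10.0) / 0.8167 = 15.5/0.8167 = 18.979 cmH2O·s/L.
C = Vt/(Pplat − PEEP) = 470.0 / (10.0 − 3) = 470.0/7.0 = 67.143 mL/cmH2O.
τ = R × C = 18.979 × 0.06714 L/cmH2O = 1.274 s.
Fraction remaining = e^(−Te/τ) = e^(−1.05/1.274) = 0.4386; trapped volume = 470.0 × 0.4386 = 206.14 mL.
Additional alveolar pressure from trapping ≈ V_trapped / C = 206.14 / 67.143 = 3.07 cmH2O.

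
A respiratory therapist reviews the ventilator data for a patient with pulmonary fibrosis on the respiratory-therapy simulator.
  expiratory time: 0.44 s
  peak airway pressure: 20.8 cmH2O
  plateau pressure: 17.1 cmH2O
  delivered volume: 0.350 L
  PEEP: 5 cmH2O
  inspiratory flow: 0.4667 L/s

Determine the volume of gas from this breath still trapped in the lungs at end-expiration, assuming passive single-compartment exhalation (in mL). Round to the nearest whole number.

51

R = (PIP − Pplat)/V̇ = (20.8 − 17.1) / 0.4667 = 3.7/0.4667 = 7.928 cmH2O·s/L.
C = Vt/(Pplat − PEEP) = 350.0 / (17.1 − 5) = 350.0/12.1 = 28.926 mL/cmH2O.
τ = R × C = 7.928 × 0.02893 L/cmH2O = 0.2294 s.
Fraction remaining = e^(−Te/τ) = e^(−0.44/0.2294) = 0.1469.
Trapped volume = 350.0 × 0.1469 = 51.415 mL.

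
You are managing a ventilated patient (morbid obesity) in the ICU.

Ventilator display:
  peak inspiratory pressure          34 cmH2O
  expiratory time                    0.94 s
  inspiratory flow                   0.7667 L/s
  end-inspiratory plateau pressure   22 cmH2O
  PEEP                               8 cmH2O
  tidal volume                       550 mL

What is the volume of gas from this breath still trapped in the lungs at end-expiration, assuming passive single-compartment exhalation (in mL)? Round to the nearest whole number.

R = (PIP − Pplat)/V̇ = (34 − 22) / 0.7667 = 12.0/0.7667 = 15.651 cmH2O·s/L.
C = Vt/(Pplat − PEEP) = 550.0 / (22 − 8) = 550.0/14.0 = 39.286 mL/cmH2O.
τ = R × C = 15.651 × 0.03929 L/cmH2O = 0.6149 s.
Fraction remaining = e^(−Te/τ) = e^(−0.94/0.6149) = 0.2168.
Trapped volume = 550.0 × 0.2168 = 119.24 mL.

119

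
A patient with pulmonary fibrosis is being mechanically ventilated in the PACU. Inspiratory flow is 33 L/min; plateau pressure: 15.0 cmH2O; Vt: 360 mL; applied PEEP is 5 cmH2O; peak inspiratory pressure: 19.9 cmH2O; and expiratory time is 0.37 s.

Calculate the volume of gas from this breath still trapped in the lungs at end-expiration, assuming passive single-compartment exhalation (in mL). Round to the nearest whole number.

Flow: 33 L/min ÷ 60 = 0.55 L/s.
R = (PIP − Pplat)/V̇ = (19.9 − 15.0) / 0.55 = 4.9/0.55 = 8.909 cmH2O·s/L.
C = Vt/(Pplat − PEEP) = 360.0 / (15.0 − 5) = 360.0/10.0 = 36.0 mL/cmH2O.
τ = R × C = 8.909 × 0.036 L/cmH2O = 0.3207 s.
Fraction remaining = e^(−Te/τ) = e^(−0.37/0.3207) = 0.3155.
Trapped volume = 360.0 × 0.3155 = 113.58 mL.

114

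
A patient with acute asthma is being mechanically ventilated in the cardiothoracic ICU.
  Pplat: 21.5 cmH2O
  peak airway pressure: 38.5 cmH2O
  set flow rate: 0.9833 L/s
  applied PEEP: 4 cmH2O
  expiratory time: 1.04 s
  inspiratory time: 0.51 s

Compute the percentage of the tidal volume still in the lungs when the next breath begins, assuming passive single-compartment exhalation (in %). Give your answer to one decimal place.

12.3

Vt = flow × Ti = 0.9833 L/s × 0.51 s × 1000 mL/L = 501.48 mL.
R = (PIP − Pplat)/V̇ = (38.5 − 21.5) / 0.9833 = 17.0/0.9833 = 17.289 cmH2O·s/L.
C = Vt/(Pplat − PEEP) = 501.48 / (21.5 − 4) = 501.48/17.5 = 28.656 mL/cmH2O.
τ = R × C = 17.289 × 0.02866 L/cmH2O = 0.4955 s.
Fraction remaining at end-expiration = e^(−Te/τ) = e^(−1.04/0.4955) = 0.1226 → 12.26%.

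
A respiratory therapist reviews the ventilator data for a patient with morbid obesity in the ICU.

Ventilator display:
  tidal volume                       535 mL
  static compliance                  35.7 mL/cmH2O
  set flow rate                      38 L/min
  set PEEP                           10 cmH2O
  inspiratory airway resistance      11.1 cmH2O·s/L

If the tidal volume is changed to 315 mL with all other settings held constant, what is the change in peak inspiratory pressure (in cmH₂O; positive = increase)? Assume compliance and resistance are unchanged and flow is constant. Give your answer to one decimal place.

-6.2

PIP = Vt/C + R·V̇ + PEEP (constant-flow equation of motion).
Only the elastic term changes: ΔPIP = ΔVt / C = (315 − 535) / 35.7 = -6.162 cmH2O.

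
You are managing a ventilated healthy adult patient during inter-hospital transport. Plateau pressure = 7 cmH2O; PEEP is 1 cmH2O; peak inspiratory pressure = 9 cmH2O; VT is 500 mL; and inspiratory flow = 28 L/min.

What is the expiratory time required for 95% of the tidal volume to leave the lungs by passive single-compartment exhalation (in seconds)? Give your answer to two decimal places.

1.07

Flow: 28 L/min ÷ 60 = 0.4667 L/s.
R = (PIP − Pplat)/V̇ = (9 − 7) / 0.4667 = 2.0/0.4667 = 4.285 cmH2O·s/L.
C = Vt/(Pplat − PEEP) = 500.0 / (7 − 1) = 500.0/6.0 = 83.333 mL/cmH2O.
τ = R × C = 4.285 × 0.08333 L/cmH2O = 0.3571 s.
t = −τ·ln(1 − 0.95) = −0.3571·ln(0.05) = 1.07 s.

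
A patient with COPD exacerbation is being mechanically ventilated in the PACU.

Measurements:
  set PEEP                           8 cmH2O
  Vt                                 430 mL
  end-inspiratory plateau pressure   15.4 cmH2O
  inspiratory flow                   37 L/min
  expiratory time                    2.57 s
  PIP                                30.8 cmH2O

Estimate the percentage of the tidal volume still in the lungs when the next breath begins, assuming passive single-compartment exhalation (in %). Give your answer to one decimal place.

Flow: 37 L/min ÷ 60 = 0.6167 L/s.
R = (PIP − Pplat)/V̇ = (30.8 − 15.4) / 0.6167 = 15.4/0.6167 = 24.972 cmH2O·s/L.
C = Vt/(Pplat − PEEP) = 430.0 / (15.4 − 8) = 430.0/7.4 = 58.108 mL/cmH2O.
τ = R × C = 24.972 × 0.05811 L/cmH2O = 1.451 s.
Fraction remaining at end-expiration = e^(−Te/τ) = e^(−2.57/1.451) = 0.1701 → 17.01%.

17.0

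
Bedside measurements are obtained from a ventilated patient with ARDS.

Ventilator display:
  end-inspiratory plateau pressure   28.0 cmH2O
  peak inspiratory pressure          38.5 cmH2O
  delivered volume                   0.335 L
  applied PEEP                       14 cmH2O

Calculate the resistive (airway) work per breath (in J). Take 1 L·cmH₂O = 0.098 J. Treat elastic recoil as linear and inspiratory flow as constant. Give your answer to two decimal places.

With constant inspiratory flow the resistive pressure is constant at PIP − Pplat = 38.5 − 28.0 = 10.5 cmH2O, so resistive work = 10.5 × 0.335 = 3.518 L·cmH2O.
× 0.098 J/(L·cmH2O) → 0.3448 J.

0.34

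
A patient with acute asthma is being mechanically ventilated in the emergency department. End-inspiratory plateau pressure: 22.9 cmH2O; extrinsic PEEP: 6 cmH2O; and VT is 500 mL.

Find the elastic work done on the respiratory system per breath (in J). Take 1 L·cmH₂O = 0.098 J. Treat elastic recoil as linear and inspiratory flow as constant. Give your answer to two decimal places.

Elastic work ≈ ½ × (Pplat − PEEP) × Vt = 0.5 × (22.9 − 6) × 0.500 L = 0.5 × 16.9 × 0.500 = 4.225 L·cmH2O.
× 0.098 J/(L·cmH2O) → 0.4141 J.

0.41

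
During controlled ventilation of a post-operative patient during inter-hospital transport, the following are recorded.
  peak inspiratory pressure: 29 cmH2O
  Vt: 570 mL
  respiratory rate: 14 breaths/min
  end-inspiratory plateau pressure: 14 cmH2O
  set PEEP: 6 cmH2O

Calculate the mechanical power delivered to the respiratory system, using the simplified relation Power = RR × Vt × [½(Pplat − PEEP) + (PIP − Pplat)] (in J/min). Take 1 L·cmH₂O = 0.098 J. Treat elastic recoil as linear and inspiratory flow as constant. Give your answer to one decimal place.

Per-breath work = Vt × [½(Pplat−PEEP) + (PIP−Pplat)] = 0.570 × [0.5×8.0 + 15.0] = 0.570 × 19.0 = 10.83 L·cmH2O.
Power = 14 × 10.83 = 151.62 L·cmH2O/min.
× 0.098 J/(L·cmH2O) → 14.859 J/min.

14.9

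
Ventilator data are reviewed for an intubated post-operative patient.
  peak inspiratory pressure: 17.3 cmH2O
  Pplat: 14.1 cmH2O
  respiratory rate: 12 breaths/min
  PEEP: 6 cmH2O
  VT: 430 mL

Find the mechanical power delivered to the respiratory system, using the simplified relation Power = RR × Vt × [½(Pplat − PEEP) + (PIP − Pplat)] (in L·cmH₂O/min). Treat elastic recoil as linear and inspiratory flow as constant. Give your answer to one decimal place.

37.4

Per-breath work = Vt × [½(Pplat−PEEP) + (PIP−Pplat)] = 0.430 × [0.5×8.1 + 3.2] = 0.430 × 7.25 = 3.118 L·cmH2O.
Power = 12 × 3.118 = 37.416 L·cmH2O/min.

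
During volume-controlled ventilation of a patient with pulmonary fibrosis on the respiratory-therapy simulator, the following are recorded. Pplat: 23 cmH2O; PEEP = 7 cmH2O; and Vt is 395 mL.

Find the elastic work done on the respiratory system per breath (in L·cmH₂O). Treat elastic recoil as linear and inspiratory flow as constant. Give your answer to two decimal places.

3.16

Elastic work ≈ ½ × (Pplat − PEEP) × Vt = 0.5 × (23 − 7) × 0.395 L = 0.5 × 16.0 × 0.395 = 3.16 L·cmH2O.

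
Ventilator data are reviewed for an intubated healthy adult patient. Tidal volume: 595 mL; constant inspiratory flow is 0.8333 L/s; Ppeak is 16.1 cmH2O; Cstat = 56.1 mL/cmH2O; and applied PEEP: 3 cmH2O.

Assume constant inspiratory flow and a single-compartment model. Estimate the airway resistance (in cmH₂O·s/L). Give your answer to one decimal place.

Equation of motion (constant flow): PIP = Vt/C + R·V̇ + PEEP.
R·V̇ = PIP − Vt/C − PEEP = 16.1 − 595/56.1 − 3 = 16.1 − 10.606 − 3 = 2.494 cmH2O.
R = 2.494 / 0.8333 = 2.993 cmH2O·s/L.

3.0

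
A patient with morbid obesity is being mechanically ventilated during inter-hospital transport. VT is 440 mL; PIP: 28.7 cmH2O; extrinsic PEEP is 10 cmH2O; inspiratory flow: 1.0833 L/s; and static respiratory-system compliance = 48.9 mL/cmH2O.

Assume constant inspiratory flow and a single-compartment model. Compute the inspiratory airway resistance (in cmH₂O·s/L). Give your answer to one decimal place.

9.0

Equation of motion (constant flow): PIP = Vt/C + R·V̇ + PEEP.
R·V̇ = PIP − Vt/C − PEEP = 28.7 − 440/48.9 − 10 = 28.7 − 8.998 − 10 = 9.702 cmH2O.
R = 9.702 / 1.0833 = 8.956 cmH2O·s/L.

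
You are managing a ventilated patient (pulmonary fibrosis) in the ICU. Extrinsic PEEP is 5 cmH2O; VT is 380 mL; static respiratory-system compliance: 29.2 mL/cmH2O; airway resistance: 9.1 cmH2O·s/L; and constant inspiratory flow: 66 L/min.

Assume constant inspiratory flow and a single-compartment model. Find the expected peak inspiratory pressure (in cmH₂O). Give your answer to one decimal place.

28.0

Flow: 66 L/min ÷ 60 = 1.1 L/s.
Equation of motion (constant flow): PIP = Vt/C + R·V̇ + PEEP.
PIP = 380/29.2 + 9.1×1.1 + 5 = 13.014 + 10.01 + 5 = 28.024 cmH2O.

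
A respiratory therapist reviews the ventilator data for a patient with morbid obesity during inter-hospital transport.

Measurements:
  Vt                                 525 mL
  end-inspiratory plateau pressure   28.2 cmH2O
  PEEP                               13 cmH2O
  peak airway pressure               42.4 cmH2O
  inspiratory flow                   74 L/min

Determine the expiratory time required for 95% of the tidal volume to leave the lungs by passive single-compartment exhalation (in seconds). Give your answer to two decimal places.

Flow: 74 L/min ÷ 60 = 1.2333 L/s.
R = (PIP − Pplat)/V̇ = (42.4 − 28.2) / 1.2333 = 14.2/1.2333 = 11.514 cmH2O·s/L.
C = Vt/(Pplat − PEEP) = 525.0 / (28.2 − 13) = 525.0/15.2 = 34.539 mL/cmH2O.
τ = R × C = 11.514 × 0.03454 L/cmH2O = 0.3977 s.
t = −τ·ln(1 − 0.95) = −0.3977·ln(0.05) = 1.191 s.

1.19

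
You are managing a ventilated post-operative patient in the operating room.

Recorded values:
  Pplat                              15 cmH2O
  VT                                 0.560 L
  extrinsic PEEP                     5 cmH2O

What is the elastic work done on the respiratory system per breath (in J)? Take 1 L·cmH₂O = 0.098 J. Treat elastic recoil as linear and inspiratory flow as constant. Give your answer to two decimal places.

0.27

Elastic work ≈ ½ × (Pplat − PEEP) × Vt = 0.5 × (15 − 5) × 0.560 L = 0.5 × 10.0 × 0.560 = 2.8 L·cmH2O.
× 0.098 J/(L·cmH2O) → 0.2744 J.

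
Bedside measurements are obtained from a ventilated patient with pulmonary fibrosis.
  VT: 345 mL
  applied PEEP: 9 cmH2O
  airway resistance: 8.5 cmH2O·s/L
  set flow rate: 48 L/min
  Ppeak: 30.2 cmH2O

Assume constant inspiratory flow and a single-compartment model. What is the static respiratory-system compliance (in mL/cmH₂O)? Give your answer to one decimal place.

Flow: 48 L/min ÷ 60 = 0.8 L/s.
Equation of motion (constant flow): PIP = Vt/C + R·V̇ + PEEP.
Vt/C = PIP − R·V̇ − PEEP = 30.2 − 8.5×0.8 − 9 = 30.2 − 6.8 − 9 = 14.4 cmH2O.
C = Vt / 14.4 = 345 / 14.4 = 23.958 mL/cmH2O.

24.0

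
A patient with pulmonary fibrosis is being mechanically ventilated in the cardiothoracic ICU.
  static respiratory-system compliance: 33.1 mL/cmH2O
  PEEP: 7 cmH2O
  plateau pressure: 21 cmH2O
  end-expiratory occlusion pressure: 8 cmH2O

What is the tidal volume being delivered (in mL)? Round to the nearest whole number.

430

End-expiratory occlusion gives total PEEP = 8 cmH2O (intrinsic PEEP = 8 − 7 = 1). Use total PEEP for the elastic gradient.
Vt = Cstat × (Pplat − PEEPtotal) = 33.1 × (21 − 8) = 33.1 × 13.0 = 430.3 mL.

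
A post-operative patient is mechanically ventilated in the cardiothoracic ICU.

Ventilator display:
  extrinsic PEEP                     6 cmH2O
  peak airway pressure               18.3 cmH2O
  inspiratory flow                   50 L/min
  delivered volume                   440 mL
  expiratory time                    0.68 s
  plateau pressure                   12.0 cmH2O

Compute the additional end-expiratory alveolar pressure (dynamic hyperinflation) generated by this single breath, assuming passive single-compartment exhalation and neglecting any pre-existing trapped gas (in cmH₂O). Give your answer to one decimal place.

1.8

Flow: 50 L/min ÷ 60 = 0.8333 L/s.
R = (PIP − Pplat)/V̇ = (18.3 − 12.0) / 0.8333 = 6.3/0.8333 = 7.56 cmH2O·s/L.
C = Vt/(Pplat − PEEP) = 440.0 / (12.0 − 6) = 440.0/6.0 = 73.333 mL/cmH2O.
τ = R × C = 7.56 × 0.07333 L/cmH2O = 0.5544 s.
Fraction remaining = e^(−Te/τ) = e^(−0.68/0.5544) = 0.2933; trapped volume = 440.0 × 0.2933 = 129.05 mL.
Additional alveolar pressure from trapping ≈ V_trapped / C = 129.05 / 73.333 = 1.76 cmH2O.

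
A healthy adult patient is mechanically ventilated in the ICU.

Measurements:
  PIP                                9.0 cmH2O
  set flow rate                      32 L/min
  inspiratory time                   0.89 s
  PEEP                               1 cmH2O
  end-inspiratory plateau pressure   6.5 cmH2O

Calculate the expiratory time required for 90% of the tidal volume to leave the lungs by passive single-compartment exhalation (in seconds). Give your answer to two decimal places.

Flow: 32 L/min ÷ 60 = 0.5333 L/s.
Vt = flow × Ti = 0.5333 L/s × 0.89 s × 1000 mL/L = 474.64 mL.
R = (PIP − Pplat)/V̇ = (9.0 − 6.5) / 0.5333 = 2.5/0.5333 = 4.688 cmH2O·s/L.
C = Vt/(Pplat − PEEP) = 474.64 / (6.5 − 1) = 474.64/5.5 = 86.298 mL/cmH2O.
τ = R × C = 4.688 × 0.0863 L/cmH2O = 0.4046 s.
t = −τ·ln(1 − 0.90) = −0.4046·ln(0.1) = 0.9316 s.

0.93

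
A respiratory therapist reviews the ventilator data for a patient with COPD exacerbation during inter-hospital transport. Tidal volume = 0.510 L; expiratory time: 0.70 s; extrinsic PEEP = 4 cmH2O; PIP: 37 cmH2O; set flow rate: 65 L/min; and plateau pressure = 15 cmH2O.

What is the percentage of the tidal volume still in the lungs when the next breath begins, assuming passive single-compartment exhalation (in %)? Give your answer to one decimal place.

47.5

Flow: 65 L/min ÷ 60 = 1.0833 L/s.
R = (PIP − Pplat)/V̇ = (37 − 15) / 1.0833 = 22.0/1.0833 = 20.308 cmH2O·s/L.
C = Vt/(Pplat − PEEP) = 510.0 / (15 − 4) = 510.0/11.0 = 46.364 mL/cmH2O.
τ = R × C = 20.308 × 0.04636 L/cmH2O = 0.9415 s.
Fraction remaining at end-expiration = e^(−Te/τ) = e^(−0.70/0.9415) = 0.4754 → 47.54%.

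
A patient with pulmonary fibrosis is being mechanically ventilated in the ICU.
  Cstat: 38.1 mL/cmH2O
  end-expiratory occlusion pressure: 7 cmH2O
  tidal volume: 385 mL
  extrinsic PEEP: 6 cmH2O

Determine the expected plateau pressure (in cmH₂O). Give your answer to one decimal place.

End-expiratory occlusion gives total PEEP = 7 cmH2O (intrinsic PEEP = 7 − 6 = 1). Use total PEEP for the elastic gradient.
Pplat = PEEPtotal + Vt / Cstat = 7 + 385 / 38.1 = 7 + 10.105 = 17.105 cmH2O.

17.1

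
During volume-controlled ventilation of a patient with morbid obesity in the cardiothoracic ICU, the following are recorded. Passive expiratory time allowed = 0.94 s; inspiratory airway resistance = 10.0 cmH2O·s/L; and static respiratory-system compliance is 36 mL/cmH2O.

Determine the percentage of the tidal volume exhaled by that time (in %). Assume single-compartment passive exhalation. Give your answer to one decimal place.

τ = R × C = 10.0 × 36 mL/cmH2O = 10.0 × 0.036 L/cmH2O = 0.36 s.
Passive exhalation: V(t)/V₀ = e^(−t/τ) = e^(−0.94/0.36) = 0.07345.
Fraction exhaled = 1 − 0.07345 = 0.9266 → 92.66%.

92.7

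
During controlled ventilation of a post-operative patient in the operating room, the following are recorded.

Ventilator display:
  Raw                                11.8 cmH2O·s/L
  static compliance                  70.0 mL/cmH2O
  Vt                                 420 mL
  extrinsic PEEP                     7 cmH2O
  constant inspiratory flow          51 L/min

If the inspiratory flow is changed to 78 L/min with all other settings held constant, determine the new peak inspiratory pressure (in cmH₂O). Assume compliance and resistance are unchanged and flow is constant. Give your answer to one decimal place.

28.3

Flow: 51 L/min ÷ 60 = 0.85 L/s.
New flow: 78 L/min ÷ 60 = 1.3 L/s.
PIP = Vt/C + R·V̇ + PEEP (constant-flow equation of motion).
Only the resistive term changes: ΔPIP = R × ΔV̇ = 11.8 × (1.3 − 0.85) = 11.8 × 0.45 = 5.31 cmH2O.
Original PIP = 420/70.0 + 11.8×0.85 + 7 = 23.03 cmH2O; new PIP = 23.03 + (5.31) = 28.34 cmH2O.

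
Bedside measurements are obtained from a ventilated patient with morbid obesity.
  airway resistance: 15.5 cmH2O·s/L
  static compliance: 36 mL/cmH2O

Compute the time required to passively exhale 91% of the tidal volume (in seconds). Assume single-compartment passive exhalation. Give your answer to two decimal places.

1.34

τ = R × C = 15.5 × 36 mL/cmH2O = 15.5 × 0.036 L/cmH2O = 0.558 s.
Exhaled fraction f = 1 − e^(−t/τ) → t = −τ·ln(1 − f) = −0.558·ln(0.09) = 1.344 s.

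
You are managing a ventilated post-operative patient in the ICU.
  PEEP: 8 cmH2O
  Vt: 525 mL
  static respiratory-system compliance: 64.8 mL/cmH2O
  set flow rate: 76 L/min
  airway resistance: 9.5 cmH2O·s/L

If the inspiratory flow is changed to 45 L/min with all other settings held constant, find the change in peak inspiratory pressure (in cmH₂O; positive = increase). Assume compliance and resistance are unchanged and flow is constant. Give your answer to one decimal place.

Flow: 76 L/min ÷ 60 = 1.2667 L/s.
New flow: 45 L/min ÷ 60 = 0.75 L/s.
PIP = Vt/C + R·V̇ + PEEP (constant-flow equation of motion).
Only the resistive term changes: ΔPIP = R × ΔV̇ = 9.5 × (0.75 − 1.2667) = 9.5 × -0.5167 = -4.909 cmH2O.

-4.9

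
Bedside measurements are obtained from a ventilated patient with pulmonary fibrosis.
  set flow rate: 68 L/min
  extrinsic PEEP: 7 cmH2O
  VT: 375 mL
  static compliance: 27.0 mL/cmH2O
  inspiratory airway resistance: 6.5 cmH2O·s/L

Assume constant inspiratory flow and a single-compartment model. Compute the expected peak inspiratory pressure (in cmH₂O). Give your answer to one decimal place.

Flow: 68 L/min ÷ 60 = 1.1333 L/s.
Equation of motion (constant flow): PIP = Vt/C + R·V̇ + PEEP.
PIP = 375/27.0 + 6.5×1.1333 + 7 = 13.889 + 7.366 + 7 = 28.255 cmH2O.

28.3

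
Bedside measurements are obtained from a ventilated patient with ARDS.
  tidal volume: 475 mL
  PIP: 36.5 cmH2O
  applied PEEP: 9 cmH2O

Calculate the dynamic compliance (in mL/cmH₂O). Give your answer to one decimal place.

Dynamic compliance = Vt / (PIP − PEEP) = 475 / (36.5 − 9) = 475 / 27.5 = 17.273 mL/cmH2O.

17.3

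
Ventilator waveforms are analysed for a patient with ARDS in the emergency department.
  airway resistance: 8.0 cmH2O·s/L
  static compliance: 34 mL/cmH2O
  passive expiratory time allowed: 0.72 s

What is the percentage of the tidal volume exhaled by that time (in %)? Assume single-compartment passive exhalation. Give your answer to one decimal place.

92.9

τ = R × C = 8.0 × 34 mL/cmH2O = 8.0 × 0.034 L/cmH2O = 0.272 s.
Passive exhalation: V(t)/V₀ = e^(−t/τ) = e^(−0.72/0.272) = 0.07086.
Fraction exhaled = 1 − 0.07086 = 0.9291 → 92.91%.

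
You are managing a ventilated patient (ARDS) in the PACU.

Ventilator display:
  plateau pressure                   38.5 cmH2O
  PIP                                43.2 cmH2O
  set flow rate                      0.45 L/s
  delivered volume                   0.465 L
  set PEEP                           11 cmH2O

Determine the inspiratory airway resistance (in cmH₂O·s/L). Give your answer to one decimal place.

Raw = (PIP − Pplat) / flow = (43.2 − 38.5) / 0.45 = 4.7 / 0.45 = 10.444 cmH2O·s/L.

10.4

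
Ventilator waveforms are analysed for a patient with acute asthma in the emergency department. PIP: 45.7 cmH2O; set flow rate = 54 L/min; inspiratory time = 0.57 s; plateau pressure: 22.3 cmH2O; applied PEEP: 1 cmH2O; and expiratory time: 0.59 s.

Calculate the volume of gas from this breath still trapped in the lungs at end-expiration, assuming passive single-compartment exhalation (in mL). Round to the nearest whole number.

200

Flow: 54 L/min ÷ 60 = 0.9 L/s.
Vt = flow × Ti = 0.9 L/s × 0.57 s × 1000 mL/L = 513.0 mL.
R = (PIP − Pplat)/V̇ = (45.7 − 22.3) / 0.9 = 23.4/0.9 = 26.0 cmH2O·s/L.
C = Vt/(Pplat − PEEP) = 513.0 / (22.3 − 1) = 513.0/21.3 = 24.085 mL/cmH2O.
τ = R × C = 26.0 × 0.02409 L/cmH2O = 0.6263 s.
Fraction remaining = e^(−Te/τ) = e^(−0.59/0.6263) = 0.3898.
Trapped volume = 513.0 × 0.3898 = 199.97 mL.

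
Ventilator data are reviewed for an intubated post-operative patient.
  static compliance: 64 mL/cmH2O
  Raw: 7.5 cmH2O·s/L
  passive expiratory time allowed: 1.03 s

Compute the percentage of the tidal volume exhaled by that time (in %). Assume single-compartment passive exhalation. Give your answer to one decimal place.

88.3

τ = R × C = 7.5 × 64 mL/cmH2O = 7.5 × 0.064 L/cmH2O = 0.48 s.
Passive exhalation: V(t)/V₀ = e^(−t/τ) = e^(−1.03/0.48) = 0.117.
Fraction exhaled = 1 − 0.117 = 0.883 → 88.3%.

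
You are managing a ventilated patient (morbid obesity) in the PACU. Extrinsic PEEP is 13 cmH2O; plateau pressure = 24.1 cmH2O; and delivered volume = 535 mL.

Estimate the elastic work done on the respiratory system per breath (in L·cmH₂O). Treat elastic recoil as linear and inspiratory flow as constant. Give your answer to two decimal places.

2.97

Elastic work ≈ ½ × (Pplat − PEEP) × Vt = 0.5 × (24.1 − 13) × 0.535 L = 0.5 × 11.1 × 0.535 = 2.969 L·cmH2O.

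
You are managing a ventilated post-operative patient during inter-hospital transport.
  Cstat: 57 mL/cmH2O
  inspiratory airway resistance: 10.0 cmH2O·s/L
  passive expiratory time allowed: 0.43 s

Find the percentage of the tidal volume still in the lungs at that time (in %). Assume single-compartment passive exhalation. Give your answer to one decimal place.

47.0

τ = R × C = 10.0 × 57 mL/cmH2O = 10.0 × 0.057 L/cmH2O = 0.57 s.
Passive exhalation: V(t)/V₀ = e^(−t/τ) = e^(−0.43/0.57) = 0.4703.
Fraction remaining = 0.4703 → 47.03%.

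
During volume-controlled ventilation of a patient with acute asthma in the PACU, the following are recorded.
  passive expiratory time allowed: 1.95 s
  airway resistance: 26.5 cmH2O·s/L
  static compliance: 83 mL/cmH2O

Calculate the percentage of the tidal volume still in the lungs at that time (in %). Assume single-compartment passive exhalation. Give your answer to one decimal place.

τ = R × C = 26.5 × 83 mL/cmH2O = 26.5 × 0.083 L/cmH2O = 2.2 s.
Passive exhalation: V(t)/V₀ = e^(−t/τ) = e^(−1.95/2.2) = 0.4122.
Fraction remaining = 0.4122 → 41.22%.

41.2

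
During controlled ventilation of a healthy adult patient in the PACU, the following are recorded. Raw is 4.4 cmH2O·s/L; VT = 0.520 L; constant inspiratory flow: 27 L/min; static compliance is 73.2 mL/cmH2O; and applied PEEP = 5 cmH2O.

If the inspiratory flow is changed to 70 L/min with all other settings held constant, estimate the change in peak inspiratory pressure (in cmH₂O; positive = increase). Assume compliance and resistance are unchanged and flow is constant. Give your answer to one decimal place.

Flow: 27 L/min ÷ 60 = 0.45 L/s.
New flow: 70 L/min ÷ 60 = 1.1667 L/s.
PIP = Vt/C + R·V̇ + PEEP (constant-flow equation of motion).
Only the resistive term changes: ΔPIP = R × ΔV̇ = 4.4 × (1.1667 − 0.45) = 4.4 × 0.7167 = 3.153 cmH2O.

3.2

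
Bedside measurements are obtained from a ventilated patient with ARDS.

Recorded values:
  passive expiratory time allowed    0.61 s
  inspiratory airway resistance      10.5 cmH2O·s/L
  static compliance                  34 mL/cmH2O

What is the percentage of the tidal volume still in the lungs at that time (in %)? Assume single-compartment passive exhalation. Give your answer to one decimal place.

18.1

τ = R × C = 10.5 × 34 mL/cmH2O = 10.5 × 0.034 L/cmH2O = 0.357 s.
Passive exhalation: V(t)/V₀ = e^(−t/τ) = e^(−0.61/0.357) = 0.1811.
Fraction remaining = 0.1811 → 18.11%.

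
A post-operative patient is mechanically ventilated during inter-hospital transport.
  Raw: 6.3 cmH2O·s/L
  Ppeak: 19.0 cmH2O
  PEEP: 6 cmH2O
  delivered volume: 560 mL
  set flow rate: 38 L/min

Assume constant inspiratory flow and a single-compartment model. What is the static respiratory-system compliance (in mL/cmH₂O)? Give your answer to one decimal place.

62.2

Flow: 38 L/min ÷ 60 = 0.6333 L/s.
Equation of motion (constant flow): PIP = Vt/C + R·V̇ + PEEP.
Vt/C = PIP − R·V̇ − PEEP = 19.0 − 6.3×0.6333 − 6 = 19.0 − 3.99 − 6 = 9.01 cmH2O.
C = Vt / 9.01 = 560 / 9.01 = 62.153 mL/cmH2O.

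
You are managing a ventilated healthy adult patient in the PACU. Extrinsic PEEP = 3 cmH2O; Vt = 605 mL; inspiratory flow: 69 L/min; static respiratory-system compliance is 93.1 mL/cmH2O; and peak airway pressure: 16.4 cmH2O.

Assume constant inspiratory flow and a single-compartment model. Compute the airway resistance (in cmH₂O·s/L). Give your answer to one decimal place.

Flow: 69 L/min ÷ 60 = 1.15 L/s.
Equation of motion (constant flow): PIP = Vt/C + R·V̇ + PEEP.
R·V̇ = PIP − Vt/C − PEEP = 16.4 − 605/93.1 − 3 = 16.4 − 6.498 − 3 = 6.902 cmH2O.
R = 6.902 / 1.15 = 6.002 cmH2O·s/L.

6.0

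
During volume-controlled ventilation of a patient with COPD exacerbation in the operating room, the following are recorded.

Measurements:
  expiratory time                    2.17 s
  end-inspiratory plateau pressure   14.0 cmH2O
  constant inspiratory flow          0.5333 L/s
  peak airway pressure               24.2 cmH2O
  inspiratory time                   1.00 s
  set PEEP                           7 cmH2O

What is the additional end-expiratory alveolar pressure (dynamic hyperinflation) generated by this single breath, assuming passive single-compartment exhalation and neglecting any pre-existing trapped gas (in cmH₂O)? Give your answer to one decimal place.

Vt = flow × Ti = 0.5333 L/s × 1.00 s × 1000 mL/L = 533.3 mL.
R = (PIP − Pplat)/V̇ = (24.2 − 14.0) / 0.5333 = 10.2/0.5333 = 19.126 cmH2O·s/L.
C = Vt/(Pplat − PEEP) = 533.3 / (14.0 − 7) = 533.3/7.0 = 76.186 mL/cmH2O.
τ = R × C = 19.126 × 0.07619 L/cmH2O = 1.457 s.
Fraction remaining = e^(−Te/τ) = e^(−2.17/1.457) = 0.2255; trapped volume = 533.3 × 0.2255 = 120.26 mL.
Additional alveolar pressure from trapping ≈ V_trapped / C = 120.26 / 76.186 = 1.579 cmH2O.

1.6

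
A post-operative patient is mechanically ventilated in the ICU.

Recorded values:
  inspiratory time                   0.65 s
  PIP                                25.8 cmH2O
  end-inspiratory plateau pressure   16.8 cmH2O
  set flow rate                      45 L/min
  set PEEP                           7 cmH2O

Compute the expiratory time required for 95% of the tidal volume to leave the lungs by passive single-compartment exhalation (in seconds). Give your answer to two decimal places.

Flow: 45 L/min ÷ 60 = 0.75 L/s.
Vt = flow × Ti = 0.75 L/s × 0.65 s × 1000 mL/L = 487.5 mL.
R = (PIP − Pplat)/V̇ = (25.8 − 16.8) / 0.75 = 9.0/0.75 = 12.0 cmH2O·s/L.
C = Vt/(Pplat − PEEP) = 487.5 / (16.8 − 7) = 487.5/9.8 = 49.745 mL/cmH2O.
τ = R × C = 12.0 × 0.04975 L/cmH2O = 0.597 s.
t = −τ·ln(1 − 0.95) = −0.597·ln(0.05) = 1.788 s.

1.79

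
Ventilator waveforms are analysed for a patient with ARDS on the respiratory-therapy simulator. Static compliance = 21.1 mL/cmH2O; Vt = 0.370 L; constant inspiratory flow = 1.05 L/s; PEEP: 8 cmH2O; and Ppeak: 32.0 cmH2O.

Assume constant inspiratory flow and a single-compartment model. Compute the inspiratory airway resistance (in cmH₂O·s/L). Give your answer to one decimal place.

Equation of motion (constant flow): PIP = Vt/C + R·V̇ + PEEP.
R·V̇ = PIP − Vt/C − PEEP = 32.0 − 370/21.1 − 8 = 32.0 − 17.536 − 8 = 6.464 cmH2O.
R = 6.464 / 1.05 = 6.156 cmH2O·s/L.

6.2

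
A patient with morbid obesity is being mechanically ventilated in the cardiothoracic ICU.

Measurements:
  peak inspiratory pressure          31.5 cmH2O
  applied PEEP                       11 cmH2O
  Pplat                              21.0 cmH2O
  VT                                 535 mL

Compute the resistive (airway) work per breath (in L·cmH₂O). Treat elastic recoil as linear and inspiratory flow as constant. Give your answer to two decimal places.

5.62

With constant inspiratory flow the resistive pressure is constant at PIP − Pplat = 31.5 − 21.0 = 10.5 cmH2O, so resistive work = 10.5 × 0.535 = 5.618 L·cmH2O.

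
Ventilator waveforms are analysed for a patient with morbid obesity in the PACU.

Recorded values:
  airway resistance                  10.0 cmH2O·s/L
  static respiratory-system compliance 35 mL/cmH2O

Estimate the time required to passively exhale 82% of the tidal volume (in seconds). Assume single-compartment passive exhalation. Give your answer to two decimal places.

0.60

τ = R × C = 10.0 × 35 mL/cmH2O = 10.0 × 0.035 L/cmH2O = 0.35 s.
Exhaled fraction f = 1 − e^(−t/τ) → t = −τ·ln(1 − f) = −0.35·ln(0.18) = 0.6002 s.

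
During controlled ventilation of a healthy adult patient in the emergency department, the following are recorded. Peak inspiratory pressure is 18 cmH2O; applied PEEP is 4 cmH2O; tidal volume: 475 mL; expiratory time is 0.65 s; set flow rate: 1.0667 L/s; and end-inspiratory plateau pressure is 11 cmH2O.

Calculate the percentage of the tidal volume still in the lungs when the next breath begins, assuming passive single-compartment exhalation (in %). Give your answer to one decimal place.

23.2

R = (PIP − Pplat)/V̇ = (18 − 11) / 1.0667 = 7.0/1.0667 = 6.562 cmH2O·s/L.
C = Vt/(Pplat − PEEP) = 475.0 / (11 − 4) = 475.0/7.0 = 67.857 mL/cmH2O.
τ = R × C = 6.562 × 0.06786 L/cmH2O = 0.4453 s.
Fraction remaining at end-expiration = e^(−Te/τ) = e^(−0.65/0.4453) = 0.2323 → 23.23%.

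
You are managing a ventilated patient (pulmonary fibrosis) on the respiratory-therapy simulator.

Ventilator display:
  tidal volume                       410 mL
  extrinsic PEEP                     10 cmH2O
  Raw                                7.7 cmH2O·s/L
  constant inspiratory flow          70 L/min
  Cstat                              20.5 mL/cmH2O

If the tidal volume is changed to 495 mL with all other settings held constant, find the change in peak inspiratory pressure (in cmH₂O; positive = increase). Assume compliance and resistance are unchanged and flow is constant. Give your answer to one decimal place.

4.1

PIP = Vt/C + R·V̇ + PEEP (constant-flow equation of motion).
Only the elastic term changes: ΔPIP = ΔVt / C = (495 − 410) / 20.5 = 4.146 cmH2O.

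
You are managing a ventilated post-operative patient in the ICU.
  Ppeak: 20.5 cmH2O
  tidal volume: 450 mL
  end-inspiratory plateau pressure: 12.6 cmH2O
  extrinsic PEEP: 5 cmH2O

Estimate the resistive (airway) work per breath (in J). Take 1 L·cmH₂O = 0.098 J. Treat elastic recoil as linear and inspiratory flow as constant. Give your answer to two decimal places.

With constant inspiratory flow the resistive pressure is constant at PIP − Pplat = 20.5 − 12.6 = 7.9 cmH2O, so resistive work = 7.9 × 0.450 = 3.555 L·cmH2O.
× 0.098 J/(L·cmH2O) → 0.3484 J.

0.35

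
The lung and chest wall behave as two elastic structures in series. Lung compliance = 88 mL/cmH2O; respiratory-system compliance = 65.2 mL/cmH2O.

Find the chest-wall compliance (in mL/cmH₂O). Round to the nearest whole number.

1/Ccw = 1/Crs − 1/CL.
1/Ccw = 1/65.2 − 1/88 = 0.003974.
Ccw = 251.64 mL/cmH2O.

252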